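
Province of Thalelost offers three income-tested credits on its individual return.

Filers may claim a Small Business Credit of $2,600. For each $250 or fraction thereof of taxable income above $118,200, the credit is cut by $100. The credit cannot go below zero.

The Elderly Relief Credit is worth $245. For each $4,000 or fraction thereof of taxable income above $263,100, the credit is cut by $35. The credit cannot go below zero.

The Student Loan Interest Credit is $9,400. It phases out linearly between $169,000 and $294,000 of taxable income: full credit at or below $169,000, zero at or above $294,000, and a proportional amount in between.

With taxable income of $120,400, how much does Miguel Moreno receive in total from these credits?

Small Business Credit: income exceeds $118,200 by $2,200, which is 9 full-or-partial $250 increments; reduction = 9 × $100 = $900, leaving $1,700.
Elderly Relief Credit: $120,400 is at or below the $263,100 threshold, so the full $245 applies.
Student Loan Interest Credit: $120,400 is at or below the $169,000 threshold, so the full $9,400 applies.
Total: $1,700 + $245 + $9,400 = $11,345.

$11,345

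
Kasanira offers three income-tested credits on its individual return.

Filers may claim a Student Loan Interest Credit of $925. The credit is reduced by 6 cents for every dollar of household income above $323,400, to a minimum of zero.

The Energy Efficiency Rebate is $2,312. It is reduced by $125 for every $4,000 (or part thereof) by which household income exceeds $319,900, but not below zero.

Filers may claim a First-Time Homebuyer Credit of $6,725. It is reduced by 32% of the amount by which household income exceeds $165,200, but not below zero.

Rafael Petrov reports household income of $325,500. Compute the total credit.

Student Loan Interest Credit: 6% of the $2,100 excess over $323,400 is $126; credit = $925 − $126 = $799.
Energy Efficiency Rebate: income exceeds $319,900 by $5,600, which is 2 full-or-partial $4,000 increments; reduction = 2 × $125 = $250, leaving $2,062.
First-Time Homebuyer Credit: 32% of the $160,300 excess over $165,200 is $51,296 ≥ base, so the credit is $0.
Total: $799 + $2,062 + $0 = $2,861.

$2,861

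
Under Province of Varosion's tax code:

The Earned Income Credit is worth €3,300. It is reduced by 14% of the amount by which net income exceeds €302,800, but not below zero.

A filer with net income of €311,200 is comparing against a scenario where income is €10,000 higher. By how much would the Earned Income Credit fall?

At €311,200 — 14% of the €8,400 excess over €302,800 is €1,176; credit = €3,300 − €1,176 = €2,124.
At €321,200 — 14% of the €18,400 excess over €302,800 is €2,576; credit = €3,300 − €2,576 = €724.
Lost: €2,124 − €724 = €1,400.

€1,400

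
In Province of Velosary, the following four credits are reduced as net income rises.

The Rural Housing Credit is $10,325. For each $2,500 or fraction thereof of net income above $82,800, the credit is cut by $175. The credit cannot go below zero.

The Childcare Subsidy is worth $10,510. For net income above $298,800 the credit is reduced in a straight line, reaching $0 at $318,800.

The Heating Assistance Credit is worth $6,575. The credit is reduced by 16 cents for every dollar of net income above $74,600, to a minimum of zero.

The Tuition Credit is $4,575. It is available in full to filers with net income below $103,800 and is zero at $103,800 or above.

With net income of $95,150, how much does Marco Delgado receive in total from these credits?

Rural Housing Credit: income exceeds $82,800 by $12,350, which is 5 full-or-partial $2,500 increments; reduction = 5 × $175 = $875, leaving $9,450.
Childcare Subsidy: $95,150 is at or below the $298,800 threshold, so the full $10,510 applies.
Heating Assistance Credit: 16% of the $20,550 excess over $74,600 is $3,288; credit = $6,575 − $3,288 = $3,287.
Tuition Credit: $95,150 is below the $103,800 cutoff, so the full $4,575 applies.
Total: $9,450 + $10,510 + $3,287 + $4,575 = $27,822.

$27,822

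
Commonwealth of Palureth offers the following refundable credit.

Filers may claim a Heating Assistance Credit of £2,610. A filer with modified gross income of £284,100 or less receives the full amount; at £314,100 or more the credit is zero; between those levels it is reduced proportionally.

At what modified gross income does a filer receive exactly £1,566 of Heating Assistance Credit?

£1,566 is 1,566/2,610 of the full £2,610, so 1,044/2,610 of the £30,000 range has been used: income = £284,100 + £30,000 × 1,044/2,610 = £296,100.

£296,100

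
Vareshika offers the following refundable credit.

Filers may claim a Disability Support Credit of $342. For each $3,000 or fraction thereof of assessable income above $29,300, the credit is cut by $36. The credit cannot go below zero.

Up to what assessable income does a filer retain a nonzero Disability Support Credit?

After 9 increments the reduction is 9 × $36 = $324, leaving $18; one more increment wipes it out. Increment 9 ends at excess 9 × $3,000 = $27,000, so the highest qualifying income is $29,300 + $27,000 = $56,300.

$56,300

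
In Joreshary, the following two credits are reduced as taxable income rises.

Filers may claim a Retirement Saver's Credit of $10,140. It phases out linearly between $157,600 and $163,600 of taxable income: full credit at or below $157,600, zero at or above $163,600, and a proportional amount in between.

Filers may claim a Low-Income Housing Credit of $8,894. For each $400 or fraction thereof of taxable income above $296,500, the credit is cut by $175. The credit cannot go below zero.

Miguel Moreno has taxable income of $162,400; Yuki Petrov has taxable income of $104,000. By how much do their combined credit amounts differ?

$8,112

Miguel ($162,400): Retirement Saver's Credit: $162,400 is $4,800 into a $6,000 phase-out range, leaving 1,200/6,000 of the credit: $10,140 × 1,200/6,000 = $2,028. Low-Income Housing Credit: $162,400 is at or below the $296,500 threshold, so the full $8,894 applies. total $2,028 + $8,894 = $10,922
Yuki ($104,000): Retirement Saver's Credit: $104,000 is at or below the $157,600 threshold, so the full $10,140 applies. Low-Income Housing Credit: $104,000 is at or below the $296,500 threshold, so the full $8,894 applies. total $10,140 + $8,894 = $19,034
Difference: |$10,922 − $19,034| = $8,112.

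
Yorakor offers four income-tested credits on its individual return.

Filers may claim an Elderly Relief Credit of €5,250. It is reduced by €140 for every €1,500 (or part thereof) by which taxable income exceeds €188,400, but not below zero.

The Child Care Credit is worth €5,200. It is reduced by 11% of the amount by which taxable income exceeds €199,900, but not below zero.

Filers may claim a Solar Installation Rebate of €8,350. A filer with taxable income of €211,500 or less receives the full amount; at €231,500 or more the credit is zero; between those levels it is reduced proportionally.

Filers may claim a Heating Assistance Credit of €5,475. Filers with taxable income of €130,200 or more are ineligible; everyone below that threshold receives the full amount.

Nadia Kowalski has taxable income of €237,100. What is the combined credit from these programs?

Elderly Relief Credit: income exceeds €188,400 by €48,700, which is 33 full-or-partial €1,500 increments; reduction = 33 × €140 = €4,620, leaving €630.
Child Care Credit: 11% of the €37,200 excess over €199,900 is €4,092; credit = €5,200 − €4,092 = €1,108.
Solar Installation Rebate: €237,100 is at or above €231,500, so the credit is €0.
Heating Assistance Credit: €237,100 meets or exceeds the €130,200 cutoff, so the credit is €0.
Total: €630 + €1,108 + €0 + €0 = €1,738.

€1,738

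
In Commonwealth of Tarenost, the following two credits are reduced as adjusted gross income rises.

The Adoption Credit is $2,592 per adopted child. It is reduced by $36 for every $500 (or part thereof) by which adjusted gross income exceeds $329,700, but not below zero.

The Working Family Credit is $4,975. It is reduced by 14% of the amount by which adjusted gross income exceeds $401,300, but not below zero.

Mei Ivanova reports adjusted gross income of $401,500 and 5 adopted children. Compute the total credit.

Adoption Credit: base = 5 × $2,592 = $12,960. income exceeds $329,700 by $71,800, which is 144 full-or-partial $500 increments; reduction = 144 × $36 = $5,184, leaving $7,776.
Working Family Credit: 14% of the $200 excess over $401,300 is $28; credit = $4,975 − $28 = $4,947.
Total: $7,776 + $4,947 = $12,723.

$12,723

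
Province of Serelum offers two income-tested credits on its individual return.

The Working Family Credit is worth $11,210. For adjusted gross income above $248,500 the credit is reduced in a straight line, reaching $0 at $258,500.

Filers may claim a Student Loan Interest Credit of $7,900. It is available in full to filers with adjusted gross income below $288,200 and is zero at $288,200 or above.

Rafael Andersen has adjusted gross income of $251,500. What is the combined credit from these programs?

Working Family Credit: $251,500 is $3,000 into a $10,000 phase-out range, leaving 7,000/10,000 of the credit: $11,210 × 7,000/10,000 = $7,847.
Student Loan Interest Credit: $251,500 is below the $288,200 cutoff, so the full $7,900 applies.
Total: $7,847 + $7,900 = $15,747.

$15,747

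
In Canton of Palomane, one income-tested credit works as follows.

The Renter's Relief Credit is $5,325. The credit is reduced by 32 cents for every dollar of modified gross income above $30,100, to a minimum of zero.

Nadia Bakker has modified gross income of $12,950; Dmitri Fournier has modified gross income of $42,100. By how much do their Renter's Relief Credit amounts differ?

Nadia ($12,950): Renter's Relief Credit: $12,950 is at or below the $30,100 threshold, so the full $5,325 applies.
Dmitri ($42,100): Renter's Relief Credit: 32% of the $12,000 excess over $30,100 is $3,840; credit = $5,325 − $3,840 = $1,485.
Difference: |$5,325 − $1,485| = $3,840.

$3,840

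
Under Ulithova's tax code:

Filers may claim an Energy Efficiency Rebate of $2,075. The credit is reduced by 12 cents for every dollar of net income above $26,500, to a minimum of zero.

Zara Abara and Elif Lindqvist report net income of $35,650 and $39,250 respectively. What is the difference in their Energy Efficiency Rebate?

$432

Zara ($35,650): Energy Efficiency Rebate: 12% of the $9,150 excess over $26,500 is $1,098; credit = $2,075 − $1,098 = $977.
Elif ($39,250): Energy Efficiency Rebate: 12% of the $12,750 excess over $26,500 is $1,530; credit = $2,075 − $1,530 = $545.
Difference: |$977 − $545| = $432.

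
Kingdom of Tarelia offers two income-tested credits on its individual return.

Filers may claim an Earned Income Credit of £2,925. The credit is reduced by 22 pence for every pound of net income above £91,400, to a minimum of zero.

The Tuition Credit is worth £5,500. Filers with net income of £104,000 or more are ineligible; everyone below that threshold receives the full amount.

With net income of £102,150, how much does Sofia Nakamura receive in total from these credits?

Earned Income Credit: 22% of the £10,750 excess over £91,400 is £2,365; credit = £2,925 − £2,365 = £560.
Tuition Credit: £102,150 is below the £104,000 cutoff, so the full £5,500 applies.
Total: £560 + £5,500 = £6,060.

£6,060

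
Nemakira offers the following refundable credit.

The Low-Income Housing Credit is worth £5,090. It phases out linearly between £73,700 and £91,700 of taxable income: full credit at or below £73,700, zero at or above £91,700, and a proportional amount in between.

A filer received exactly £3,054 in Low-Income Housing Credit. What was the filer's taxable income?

£80,900

£3,054 is 3,054/5,090 of the full £5,090, so 2,036/5,090 of the £18,000 range has been used: income = £73,700 + £18,000 × 2,036/5,090 = £80,900.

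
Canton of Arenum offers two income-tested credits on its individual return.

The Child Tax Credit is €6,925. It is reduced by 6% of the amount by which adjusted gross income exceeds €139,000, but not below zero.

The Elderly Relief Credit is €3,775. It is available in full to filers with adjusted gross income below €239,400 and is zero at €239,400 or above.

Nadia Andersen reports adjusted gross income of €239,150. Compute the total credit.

Child Tax Credit: 6% of the €100,150 excess over €139,000 is €6,009; credit = €6,925 − €6,009 = €916.
Elderly Relief Credit: €239,150 is below the €239,400 cutoff, so the full €3,775 applies.
Total: €916 + €3,775 = €4,691.

€4,691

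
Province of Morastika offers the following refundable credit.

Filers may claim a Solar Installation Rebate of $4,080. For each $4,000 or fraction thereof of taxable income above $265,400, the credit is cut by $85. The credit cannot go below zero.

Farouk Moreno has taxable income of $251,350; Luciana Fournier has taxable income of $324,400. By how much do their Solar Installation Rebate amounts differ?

Farouk ($251,350): Solar Installation Rebate: $251,350 is at or below the $265,400 threshold, so the full $4,080 applies.
Luciana ($324,400): Solar Installation Rebate: income exceeds $265,400 by $59,000, which is 15 full-or-partial $4,000 increments; reduction = 15 × $85 = $1,275, leaving $2,805.
Difference: |$4,080 − $2,805| = $1,275.

$1,275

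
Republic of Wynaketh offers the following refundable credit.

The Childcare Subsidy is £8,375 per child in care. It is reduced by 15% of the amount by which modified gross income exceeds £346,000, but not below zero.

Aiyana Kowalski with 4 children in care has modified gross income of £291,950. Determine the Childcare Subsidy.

Childcare Subsidy: base = 4 × £8,375 = £33,500. £291,950 is at or below the £346,000 threshold, so the full £33,500 applies.

£33,500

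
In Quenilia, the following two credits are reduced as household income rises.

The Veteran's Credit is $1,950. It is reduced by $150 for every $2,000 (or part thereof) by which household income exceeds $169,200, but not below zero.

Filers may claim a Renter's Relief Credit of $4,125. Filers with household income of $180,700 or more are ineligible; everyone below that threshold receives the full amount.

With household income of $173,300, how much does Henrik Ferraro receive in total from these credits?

Veteran's Credit: income exceeds $169,200 by $4,100, which is 3 full-or-partial $2,000 increments; reduction = 3 × $150 = $450, leaving $1,500.
Renter's Relief Credit: $173,300 is below the $180,700 cutoff, so the full $4,125 applies.
Total: $1,500 + $4,125 = $5,625.

$5,625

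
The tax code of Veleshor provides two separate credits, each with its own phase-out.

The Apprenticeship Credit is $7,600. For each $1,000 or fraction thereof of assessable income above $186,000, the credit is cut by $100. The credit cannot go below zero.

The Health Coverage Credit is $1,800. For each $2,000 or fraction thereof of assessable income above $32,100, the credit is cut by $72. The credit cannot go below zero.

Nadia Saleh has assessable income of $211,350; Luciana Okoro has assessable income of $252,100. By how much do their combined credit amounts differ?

$4,100

Nadia ($211,350): Apprenticeship Credit: income exceeds $186,000 by $25,350, which is 26 full-or-partial $1,000 increments; reduction = 26 × $100 = $2,600, leaving $5,000. Health Coverage Credit: income exceeds $32,100 by $179,250 → 90 increments × $72 = $6,480 ≥ base, so the credit is $0. total $5,000 + $0 = $5,000
Luciana ($252,100): Apprenticeship Credit: income exceeds $186,000 by $66,100, which is 67 full-or-partial $1,000 increments; reduction = 67 × $100 = $6,700, leaving $900. Health Coverage Credit: income exceeds $32,100 by $220,000 → 110 increments × $72 = $7,920 ≥ base, so the credit is $0. total $900 + $0 = $900
Difference: |$5,000 − $900| = $4,100.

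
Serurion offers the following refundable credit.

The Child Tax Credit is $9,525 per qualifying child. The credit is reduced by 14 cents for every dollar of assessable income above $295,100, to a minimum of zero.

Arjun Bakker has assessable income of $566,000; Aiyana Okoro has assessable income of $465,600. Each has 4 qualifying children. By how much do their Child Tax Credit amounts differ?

$14,056

Arjun ($566,000): Child Tax Credit: base = 4 × $9,525 = $38,100. 14% of the $270,900 excess over $295,100 is $37,926; credit = $38,100 − $37,926 = $174.
Aiyana ($465,600): Child Tax Credit: base = 4 × $9,525 = $38,100. 14% of the $170,500 excess over $295,100 is $23,870; credit = $38,100 − $23,870 = $14,230.
Difference: |$174 − $14,230| = $14,056.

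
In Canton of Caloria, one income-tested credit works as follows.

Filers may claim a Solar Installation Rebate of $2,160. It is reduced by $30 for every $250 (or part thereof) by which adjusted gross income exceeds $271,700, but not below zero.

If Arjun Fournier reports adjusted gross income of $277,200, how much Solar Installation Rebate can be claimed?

$1,500

Solar Installation Rebate: income exceeds $271,700 by $5,500, which is 22 full-or-partial $250 increments; reduction = 22 × $30 = $660, leaving $1,500.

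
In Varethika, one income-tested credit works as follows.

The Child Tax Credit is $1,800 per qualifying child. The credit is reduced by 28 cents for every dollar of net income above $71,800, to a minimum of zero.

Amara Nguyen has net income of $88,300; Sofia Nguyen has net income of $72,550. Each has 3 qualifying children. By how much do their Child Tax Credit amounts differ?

$4,410

Amara ($88,300): Child Tax Credit: base = 3 × $1,800 = $5,400. 28% of the $16,500 excess over $71,800 is $4,620; credit = $5,400 − $4,620 = $780.
Sofia ($72,550): Child Tax Credit: base = 3 × $1,800 = $5,400. 28% of the $750 excess over $71,800 is $210; credit = $5,400 − $210 = $5,190.
Difference: |$780 − $5,190| = $4,410.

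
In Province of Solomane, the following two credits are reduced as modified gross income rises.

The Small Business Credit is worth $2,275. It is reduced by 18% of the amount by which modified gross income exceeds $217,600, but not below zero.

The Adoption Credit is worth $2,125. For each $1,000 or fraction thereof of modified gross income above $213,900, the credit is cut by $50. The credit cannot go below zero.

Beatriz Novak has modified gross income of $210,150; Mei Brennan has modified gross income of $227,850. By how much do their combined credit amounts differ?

$2,545

Beatriz ($210,150): Small Business Credit: $210,150 is at or below the $217,600 threshold, so the full $2,275 applies. Adoption Credit: $210,150 is at or below the $213,900 threshold, so the full $2,125 applies. total $2,275 + $2,125 = $4,400
Mei ($227,850): Small Business Credit: 18% of the $10,250 excess over $217,600 is $1,845; credit = $2,275 − $1,845 = $430. Adoption Credit: income exceeds $213,900 by $13,950, which is 14 full-or-partial $1,000 increments; reduction = 14 × $50 = $700, leaving $1,425. total $430 + $1,425 = $1,855
Difference: |$4,400 − $1,855| = $2,545.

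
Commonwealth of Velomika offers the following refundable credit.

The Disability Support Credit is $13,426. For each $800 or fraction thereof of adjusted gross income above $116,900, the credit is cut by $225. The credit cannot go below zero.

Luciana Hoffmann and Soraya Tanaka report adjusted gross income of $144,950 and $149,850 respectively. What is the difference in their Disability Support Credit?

Luciana ($144,950): Disability Support Credit: income exceeds $116,900 by $28,050, which is 36 full-or-partial $800 increments; reduction = 36 × $225 = $8,100, leaving $5,326.
Soraya ($149,850): Disability Support Credit: income exceeds $116,900 by $32,950, which is 42 full-or-partial $800 increments; reduction = 42 × $225 = $9,450, leaving $3,976.
Difference: |$5,326 − $3,976| = $1,350.

$1,350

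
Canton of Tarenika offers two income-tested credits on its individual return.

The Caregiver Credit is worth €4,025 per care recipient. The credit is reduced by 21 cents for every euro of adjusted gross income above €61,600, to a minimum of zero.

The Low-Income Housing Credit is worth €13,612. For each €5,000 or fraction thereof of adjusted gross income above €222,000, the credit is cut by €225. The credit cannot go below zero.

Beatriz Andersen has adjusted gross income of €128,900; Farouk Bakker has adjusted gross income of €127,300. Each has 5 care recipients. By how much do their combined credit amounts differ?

Beatriz (€128,900): Caregiver Credit: base = 5 × €4,025 = €20,125. 21% of the €67,300 excess over €61,600 is €14,133; credit = €20,125 − €14,133 = €5,992. Low-Income Housing Credit: €128,900 is at or below the €222,000 threshold, so the full €13,612 applies. total €5,992 + €13,612 = €19,604
Farouk (€127,300): Caregiver Credit: base = 5 × €4,025 = €20,125. 21% of the €65,700 excess over €61,600 is €13,797; credit = €20,125 − €13,797 = €6,328. Low-Income Housing Credit: €127,300 is at or below the €222,000 threshold, so the full €13,612 applies. total €6,328 + €13,612 = €19,940
Difference: |€19,604 − €19,940| = €336.

€336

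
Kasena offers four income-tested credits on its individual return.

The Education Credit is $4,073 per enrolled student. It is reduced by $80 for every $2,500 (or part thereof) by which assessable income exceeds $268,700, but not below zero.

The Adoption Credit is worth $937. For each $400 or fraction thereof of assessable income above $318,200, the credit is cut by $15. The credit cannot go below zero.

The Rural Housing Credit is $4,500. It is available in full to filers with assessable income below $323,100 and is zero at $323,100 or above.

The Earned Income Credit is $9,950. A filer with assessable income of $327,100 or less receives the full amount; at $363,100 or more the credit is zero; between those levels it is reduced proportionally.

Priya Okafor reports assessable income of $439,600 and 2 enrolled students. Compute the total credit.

$2,626

Education Credit: base = 2 × $4,073 = $8,146. income exceeds $268,700 by $170,900, which is 69 full-or-partial $2,500 increments; reduction = 69 × $80 = $5,520, leaving $2,626.
Adoption Credit: income exceeds $318,200 by $121,400 → 304 increments × $15 = $4,560 ≥ base, so the credit is $0.
Rural Housing Credit: $439,600 meets or exceeds the $323,100 cutoff, so the credit is $0.
Earned Income Credit: $439,600 is at or above $363,100, so the credit is $0.
Total: $2,626 + $0 + $0 + $0 = $2,626.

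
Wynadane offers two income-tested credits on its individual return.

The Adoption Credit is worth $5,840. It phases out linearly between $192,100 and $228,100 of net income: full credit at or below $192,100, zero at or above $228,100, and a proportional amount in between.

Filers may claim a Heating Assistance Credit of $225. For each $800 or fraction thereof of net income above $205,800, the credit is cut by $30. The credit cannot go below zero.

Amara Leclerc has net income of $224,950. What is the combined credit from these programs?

$511

Adoption Credit: $224,950 is $32,850 into a $36,000 phase-out range, leaving 3,150/36,000 of the credit: $5,840 × 3,150/36,000 = $511.
Heating Assistance Credit: income exceeds $205,800 by $19,150 → 24 increments × $30 = $720 ≥ base, so the credit is $0.
Total: $511 + $0 = $511.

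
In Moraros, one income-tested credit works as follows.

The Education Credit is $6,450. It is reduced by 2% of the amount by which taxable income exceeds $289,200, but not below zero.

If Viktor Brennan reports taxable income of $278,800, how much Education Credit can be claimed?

$6,450

Education Credit: $278,800 is at or below the $289,200 threshold, so the full $6,450 applies.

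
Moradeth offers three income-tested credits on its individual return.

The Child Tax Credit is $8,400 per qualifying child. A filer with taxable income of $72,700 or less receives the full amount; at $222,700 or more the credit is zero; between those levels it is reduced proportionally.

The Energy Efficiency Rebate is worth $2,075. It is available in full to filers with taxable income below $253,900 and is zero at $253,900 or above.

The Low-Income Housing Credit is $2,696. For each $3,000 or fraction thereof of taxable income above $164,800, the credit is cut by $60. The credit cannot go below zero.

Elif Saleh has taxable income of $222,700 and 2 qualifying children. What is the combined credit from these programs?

Child Tax Credit: base = 2 × $8,400 = $16,800. $222,700 is at or above $222,700, so the credit is $0.
Energy Efficiency Rebate: $222,700 is below the $253,900 cutoff, so the full $2,075 applies.
Low-Income Housing Credit: income exceeds $164,800 by $57,900, which is 20 full-or-partial $3,000 increments; reduction = 20 × $60 = $1,200, leaving $1,496.
Total: $0 + $2,075 + $1,496 = $3,571.

$3,571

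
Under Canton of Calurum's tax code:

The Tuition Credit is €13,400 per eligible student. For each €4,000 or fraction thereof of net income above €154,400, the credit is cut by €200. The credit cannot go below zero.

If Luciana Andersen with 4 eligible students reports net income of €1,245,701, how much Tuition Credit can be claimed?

€0

Tuition Credit: base = 4 × €13,400 = €53,600. income exceeds €154,400 by €1,091,301 → 273 increments × €200 = €54,600 ≥ base, so the credit is €0.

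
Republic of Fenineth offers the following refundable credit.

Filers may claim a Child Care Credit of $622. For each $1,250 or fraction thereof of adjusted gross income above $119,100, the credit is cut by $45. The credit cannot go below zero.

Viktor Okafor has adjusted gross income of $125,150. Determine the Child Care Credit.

$397

Child Care Credit: income exceeds $119,100 by $6,050, which is 5 full-or-partial $1,250 increments; reduction = 5 × $45 = $225, leaving $397.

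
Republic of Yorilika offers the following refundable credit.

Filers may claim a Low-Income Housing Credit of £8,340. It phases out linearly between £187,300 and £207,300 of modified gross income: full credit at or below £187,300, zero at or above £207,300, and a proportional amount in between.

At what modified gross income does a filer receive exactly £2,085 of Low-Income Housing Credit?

£202,300

£2,085 is 2,085/8,340 of the full £8,340, so 6,255/8,340 of the £20,000 range has been used: income = £187,300 + £20,000 × 6,255/8,340 = £202,300.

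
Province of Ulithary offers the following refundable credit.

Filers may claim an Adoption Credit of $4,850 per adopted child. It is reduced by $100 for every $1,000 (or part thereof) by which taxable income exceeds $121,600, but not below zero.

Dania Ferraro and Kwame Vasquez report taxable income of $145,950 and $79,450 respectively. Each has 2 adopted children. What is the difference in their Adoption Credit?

$2,500

Dania ($145,950): Adoption Credit: base = 2 × $4,850 = $9,700. income exceeds $121,600 by $24,350, which is 25 full-or-partial $1,000 increments; reduction = 25 × $100 = $2,500, leaving $7,200.
Kwame ($79,450): Adoption Credit: base = 2 × $4,850 = $9,700. $79,450 is at or below the $121,600 threshold, so the full $9,700 applies.
Difference: |$7,200 − $9,700| = $2,500.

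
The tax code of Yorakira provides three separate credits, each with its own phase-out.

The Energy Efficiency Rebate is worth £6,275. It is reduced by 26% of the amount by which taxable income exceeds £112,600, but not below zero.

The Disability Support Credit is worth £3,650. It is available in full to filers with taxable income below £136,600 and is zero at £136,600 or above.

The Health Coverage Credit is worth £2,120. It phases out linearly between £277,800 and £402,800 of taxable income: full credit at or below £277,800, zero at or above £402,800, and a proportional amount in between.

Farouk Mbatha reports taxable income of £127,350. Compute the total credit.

Energy Efficiency Rebate: 26% of the £14,750 excess over £112,600 is £3,835; credit = £6,275 − £3,835 = £2,440.
Disability Support Credit: £127,350 is below the £136,600 cutoff, so the full £3,650 applies.
Health Coverage Credit: £127,350 is at or below the £277,800 threshold, so the full £2,120 applies.
Total: £2,440 + £3,650 + £2,120 = £8,210.

£8,210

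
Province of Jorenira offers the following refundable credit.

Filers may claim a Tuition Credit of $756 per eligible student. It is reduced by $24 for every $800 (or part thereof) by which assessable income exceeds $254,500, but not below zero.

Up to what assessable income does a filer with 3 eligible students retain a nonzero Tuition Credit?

$329,700

Full credit = 3 × $756 = $2,268.
After 94 increments the reduction is 94 × $24 = $2,256, leaving $12; one more increment wipes it out. Increment 94 ends at excess 94 × $800 = $75,200, so the highest qualifying income is $254,500 + $75,200 = $329,700.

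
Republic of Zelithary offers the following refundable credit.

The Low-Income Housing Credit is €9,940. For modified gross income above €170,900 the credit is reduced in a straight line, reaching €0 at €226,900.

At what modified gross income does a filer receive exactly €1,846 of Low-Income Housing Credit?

€1,846 is 1,846/9,940 of the full €9,940, so 8,094/9,940 of the €56,000 range has been used: income = €170,900 + €56,000 × 8,094/9,940 = €216,500.

€216,500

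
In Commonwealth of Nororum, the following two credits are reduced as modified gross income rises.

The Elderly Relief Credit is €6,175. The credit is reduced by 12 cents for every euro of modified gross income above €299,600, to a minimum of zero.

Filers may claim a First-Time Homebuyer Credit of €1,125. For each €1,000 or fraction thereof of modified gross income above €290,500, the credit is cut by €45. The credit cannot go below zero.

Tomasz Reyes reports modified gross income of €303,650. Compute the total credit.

Elderly Relief Credit: 12% of the €4,050 excess over €299,600 is €486; credit = €6,175 − €486 = €5,689.
First-Time Homebuyer Credit: income exceeds €290,500 by €13,150, which is 14 full-or-partial €1,000 increments; reduction = 14 × €45 = €630, leaving €495.
Total: €5,689 + €495 = €6,184.

€6,184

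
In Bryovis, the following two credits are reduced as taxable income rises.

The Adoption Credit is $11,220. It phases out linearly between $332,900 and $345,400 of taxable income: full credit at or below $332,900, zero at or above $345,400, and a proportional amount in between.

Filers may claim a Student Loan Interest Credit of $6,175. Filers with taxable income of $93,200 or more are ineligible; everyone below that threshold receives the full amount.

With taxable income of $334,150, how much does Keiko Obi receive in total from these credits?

$10,098

Adoption Credit: $334,150 is $1,250 into a $12,500 phase-out range, leaving 11,250/12,500 of the credit: $11,220 × 11,250/12,500 = $10,098.
Student Loan Interest Credit: $334,150 meets or exceeds the $93,200 cutoff, so the credit is $0.
Total: $10,098 + $0 = $10,098.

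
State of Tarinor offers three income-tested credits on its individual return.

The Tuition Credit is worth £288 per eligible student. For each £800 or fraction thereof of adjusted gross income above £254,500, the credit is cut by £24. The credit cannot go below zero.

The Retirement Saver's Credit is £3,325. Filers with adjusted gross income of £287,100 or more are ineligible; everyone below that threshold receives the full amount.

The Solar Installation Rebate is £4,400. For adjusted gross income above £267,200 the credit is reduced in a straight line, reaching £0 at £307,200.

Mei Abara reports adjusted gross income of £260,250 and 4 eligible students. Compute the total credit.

Tuition Credit: base = 4 × £288 = £1,152. income exceeds £254,500 by £5,750, which is 8 full-or-partial £800 increments; reduction = 8 × £24 = £192, leaving £960.
Retirement Saver's Credit: £260,250 is below the £287,100 cutoff, so the full £3,325 applies.
Solar Installation Rebate: £260,250 is at or below the £267,200 threshold, so the full £4,400 applies.
Total: £960 + £3,325 + £4,400 = £8,685.

£8,685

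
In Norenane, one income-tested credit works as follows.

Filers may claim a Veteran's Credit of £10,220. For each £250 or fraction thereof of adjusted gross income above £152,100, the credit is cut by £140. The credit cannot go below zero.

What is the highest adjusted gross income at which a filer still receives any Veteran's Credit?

After 72 increments the reduction is 72 × £140 = £10,080, leaving £140; one more increment wipes it out. Increment 72 ends at excess 72 × £250 = £18,000, so the highest qualifying income is £152,100 + £18,000 = £170,100.

£170,100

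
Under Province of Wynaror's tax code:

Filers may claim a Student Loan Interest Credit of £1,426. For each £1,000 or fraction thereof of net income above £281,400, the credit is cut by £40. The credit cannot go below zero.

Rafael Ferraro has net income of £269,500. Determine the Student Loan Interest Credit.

£1,426

Student Loan Interest Credit: £269,500 is at or below the £281,400 threshold, so the full £1,426 applies.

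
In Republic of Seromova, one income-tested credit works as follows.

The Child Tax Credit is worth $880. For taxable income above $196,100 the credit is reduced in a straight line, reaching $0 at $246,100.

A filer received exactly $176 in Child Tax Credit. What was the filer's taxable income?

$176 is 176/880 of the full $880, so 704/880 of the $50,000 range has been used: income = $196,100 + $50,000 × 704/880 = $236,100.

$236,100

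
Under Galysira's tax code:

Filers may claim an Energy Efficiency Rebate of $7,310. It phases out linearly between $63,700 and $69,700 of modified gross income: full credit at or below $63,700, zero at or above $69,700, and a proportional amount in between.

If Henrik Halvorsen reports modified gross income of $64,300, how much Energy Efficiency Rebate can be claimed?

$6,579

Energy Efficiency Rebate: $64,300 is $600 into a $6,000 phase-out range, leaving 5,400/6,000 of the credit: $7,310 × 5,400/6,000 = $6,579.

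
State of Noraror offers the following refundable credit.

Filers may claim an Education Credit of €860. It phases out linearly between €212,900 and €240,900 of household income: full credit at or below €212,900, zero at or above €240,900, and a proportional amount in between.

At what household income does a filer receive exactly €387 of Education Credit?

€228,300

€387 is 387/860 of the full €860, so 473/860 of the €28,000 range has been used: income = €212,900 + €28,000 × 473/860 = €228,300.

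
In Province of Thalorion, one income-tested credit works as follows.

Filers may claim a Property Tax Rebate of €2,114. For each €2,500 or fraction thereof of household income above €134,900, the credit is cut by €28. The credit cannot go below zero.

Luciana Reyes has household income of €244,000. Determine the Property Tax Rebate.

Property Tax Rebate: income exceeds €134,900 by €109,100, which is 44 full-or-partial €2,500 increments; reduction = 44 × €28 = €1,232, leaving €882.

€882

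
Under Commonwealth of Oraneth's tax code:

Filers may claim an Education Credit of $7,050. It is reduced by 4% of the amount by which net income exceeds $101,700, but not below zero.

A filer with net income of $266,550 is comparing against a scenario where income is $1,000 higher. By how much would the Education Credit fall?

$40

At $266,550 — 4% of the $164,850 excess over $101,700 is $6,594; credit = $7,050 − $6,594 = $456.
At $267,550 — 4% of the $165,850 excess over $101,700 is $6,634; credit = $7,050 − $6,634 = $416.
Lost: $456 − $416 = $40.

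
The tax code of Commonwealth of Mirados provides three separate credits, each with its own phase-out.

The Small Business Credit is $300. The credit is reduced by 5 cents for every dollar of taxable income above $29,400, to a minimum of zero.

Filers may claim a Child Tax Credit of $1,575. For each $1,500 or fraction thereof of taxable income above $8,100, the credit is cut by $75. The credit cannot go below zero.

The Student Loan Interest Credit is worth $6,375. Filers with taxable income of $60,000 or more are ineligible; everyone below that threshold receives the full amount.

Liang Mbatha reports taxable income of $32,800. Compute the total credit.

$6,805

Small Business Credit: 5% of the $3,400 excess over $29,400 is $170; credit = $300 − $170 = $130.
Child Tax Credit: income exceeds $8,100 by $24,700, which is 17 full-or-partial $1,500 increments; reduction = 17 × $75 = $1,275, leaving $300.
Student Loan Interest Credit: $32,800 is below the $60,000 cutoff, so the full $6,375 applies.
Total: $130 + $300 + $6,375 = $6,805.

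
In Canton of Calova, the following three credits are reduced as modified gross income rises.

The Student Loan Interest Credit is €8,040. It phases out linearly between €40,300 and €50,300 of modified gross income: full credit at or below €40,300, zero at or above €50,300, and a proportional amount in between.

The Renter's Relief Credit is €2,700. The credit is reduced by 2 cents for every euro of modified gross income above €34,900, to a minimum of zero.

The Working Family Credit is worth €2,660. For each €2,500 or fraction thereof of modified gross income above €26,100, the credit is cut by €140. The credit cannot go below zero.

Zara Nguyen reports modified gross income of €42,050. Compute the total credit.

€10,870

Student Loan Interest Credit: €42,050 is €1,750 into a €10,000 phase-out range, leaving 8,250/10,000 of the credit: €8,040 × 8,250/10,000 = €6,633.
Renter's Relief Credit: 2% of the €7,150 excess over €34,900 is €143; credit = €2,700 − €143 = €2,557.
Working Family Credit: income exceeds €26,100 by €15,950, which is 7 full-or-partial €2,500 increments; reduction = 7 × €140 = €980, leaving €1,680.
Total: €6,633 + €2,557 + €1,680 = €10,870.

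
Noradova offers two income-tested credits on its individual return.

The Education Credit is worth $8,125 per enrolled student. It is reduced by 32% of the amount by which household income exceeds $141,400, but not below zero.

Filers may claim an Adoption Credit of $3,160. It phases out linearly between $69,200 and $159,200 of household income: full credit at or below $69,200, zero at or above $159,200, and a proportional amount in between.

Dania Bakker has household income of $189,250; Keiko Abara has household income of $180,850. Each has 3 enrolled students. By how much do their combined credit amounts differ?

Dania ($189,250): Education Credit: base = 3 × $8,125 = $24,375. 32% of the $47,850 excess over $141,400 is $15,312; credit = $24,375 − $15,312 = $9,063. Adoption Credit: $189,250 is at or above $159,200, so the credit is $0. total $9,063 + $0 = $9,063
Keiko ($180,850): Education Credit: base = 3 × $8,125 = $24,375. 32% of the $39,450 excess over $141,400 is $12,624; credit = $24,375 − $12,624 = $11,751. Adoption Credit: $180,850 is at or above $159,200, so the credit is $0. total $11,751 + $0 = $11,751
Difference: |$9,063 − $11,751| = $2,688.

$2,688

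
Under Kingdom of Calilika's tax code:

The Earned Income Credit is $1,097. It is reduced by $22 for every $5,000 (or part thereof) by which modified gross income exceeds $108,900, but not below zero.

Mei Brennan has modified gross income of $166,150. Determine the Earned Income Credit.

$833

Earned Income Credit: income exceeds $108,900 by $57,250, which is 12 full-or-partial $5,000 increments; reduction = 12 × $22 = $264, leaving $833.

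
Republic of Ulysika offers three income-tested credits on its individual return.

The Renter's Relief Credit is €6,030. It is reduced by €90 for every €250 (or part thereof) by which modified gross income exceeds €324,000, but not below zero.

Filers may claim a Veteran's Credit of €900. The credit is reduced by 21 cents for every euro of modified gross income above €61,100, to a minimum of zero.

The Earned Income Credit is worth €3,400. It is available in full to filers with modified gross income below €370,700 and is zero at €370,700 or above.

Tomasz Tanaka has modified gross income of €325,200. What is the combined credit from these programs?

Renter's Relief Credit: income exceeds €324,000 by €1,200, which is 5 full-or-partial €250 increments; reduction = 5 × €90 = €450, leaving €5,580.
Veteran's Credit: 21% of the €264,100 excess over €61,100 is €55,461 ≥ base, so the credit is €0.
Earned Income Credit: €325,200 is below the €370,700 cutoff, so the full €3,400 applies.
Total: €5,580 + €0 + €3,400 = €8,980.

€8,980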